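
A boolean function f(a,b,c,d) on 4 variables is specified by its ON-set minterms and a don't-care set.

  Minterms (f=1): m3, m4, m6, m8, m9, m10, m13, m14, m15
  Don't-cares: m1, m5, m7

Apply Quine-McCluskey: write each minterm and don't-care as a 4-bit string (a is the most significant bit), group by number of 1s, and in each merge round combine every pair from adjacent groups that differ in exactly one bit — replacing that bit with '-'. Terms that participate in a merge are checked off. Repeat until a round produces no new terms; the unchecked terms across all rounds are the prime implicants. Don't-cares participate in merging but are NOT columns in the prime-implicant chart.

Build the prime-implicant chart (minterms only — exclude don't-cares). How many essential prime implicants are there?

Round 0: 0001✓ 0011✓ 0100✓ 0101✓ 0110✓ 0111✓ 1000✓ 1001✓ 1010✓ 1101✓ 1110✓ 1111✓
Round 1: -001✓ -101✓ -110✓ -111✓ 0-01✓ 0-11✓ 00-1✓ 01-0✓ 01-1✓ 010-✓ 011-✓ 1-01✓ 1-10 10-0 100- 11-1✓ 111-✓
Round 2: --01 -1-1 -11- 0--1 01--
PIs = {--01, -1-1, -11-, 0--1, 01--, 1-10, 10-0, 100-}
Coverage chart:
  m3: 0--1 ←essential
  m4: 01-- ←essential
  m6: -11-,01--
  m8: 10-0,100-
  m9: --01,100-
  m10: 1-10,10-0
  m13: --01,-1-1
  m14: -11-,1-10
  m15: -1-1,-11-
Essential: 0--1, 01--

2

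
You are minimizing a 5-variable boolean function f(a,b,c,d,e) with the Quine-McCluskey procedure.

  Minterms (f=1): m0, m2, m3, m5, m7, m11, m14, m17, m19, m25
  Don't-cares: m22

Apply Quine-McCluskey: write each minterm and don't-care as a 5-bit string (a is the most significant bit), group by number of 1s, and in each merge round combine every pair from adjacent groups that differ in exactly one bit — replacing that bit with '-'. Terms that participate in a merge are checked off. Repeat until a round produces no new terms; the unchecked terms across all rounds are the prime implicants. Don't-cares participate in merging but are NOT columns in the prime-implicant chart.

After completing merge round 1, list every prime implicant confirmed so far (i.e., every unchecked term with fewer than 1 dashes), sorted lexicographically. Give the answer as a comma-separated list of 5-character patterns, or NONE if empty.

Round 0: 00000✓ 00010✓ 00011✓ 00101✓ 00111✓ 01011✓ 01110 10001✓ 10011✓ 10110 11001✓
Round 1: -0011 0-011 00-11 000-0 0001- 001-1 1-001 100-1
PIs = {-0011, 0-011, 00-11, 000-0, 0001-, 001-1, 01110, 1-001, 100-1, 10110}

01110, 10110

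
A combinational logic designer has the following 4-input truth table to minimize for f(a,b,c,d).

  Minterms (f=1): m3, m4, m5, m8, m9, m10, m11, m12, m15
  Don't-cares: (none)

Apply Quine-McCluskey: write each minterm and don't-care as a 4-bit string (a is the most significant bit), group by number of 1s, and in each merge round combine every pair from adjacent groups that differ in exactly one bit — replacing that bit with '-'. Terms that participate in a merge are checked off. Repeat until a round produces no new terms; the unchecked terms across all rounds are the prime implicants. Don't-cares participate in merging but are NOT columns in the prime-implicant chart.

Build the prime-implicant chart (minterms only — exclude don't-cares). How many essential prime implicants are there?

size-2^0 implicants → 0011(✓)  0100(✓)  0101(✓)  1000(✓)  1001(✓)  1010(✓)  1011(✓)  1100(✓)  1111(✓)
size-2^1 implicants → -011  -100  010-  1-00  1-11  10-0(✓)  10-1(✓)  100-(✓)  101-(✓)
size-2^2 implicants → 10--
Unchecked terms (primes): -011, -100, 010-, 1-00, 1-11, 10--
Minterm coverage:
  m3 ⊆ -011 [E]
  m4 ⊆ -100,010-
  m5 ⊆ 010- [E]
  m8 ⊆ 1-00,10--
  m9 ⊆ 10-- [E]
  m10 ⊆ 10-- [E]
  m11 ⊆ -011,1-11,10--
  m12 ⊆ -100,1-00
  m15 ⊆ 1-11 [E]
E = {-011, 010-, 1-11, 10--}

4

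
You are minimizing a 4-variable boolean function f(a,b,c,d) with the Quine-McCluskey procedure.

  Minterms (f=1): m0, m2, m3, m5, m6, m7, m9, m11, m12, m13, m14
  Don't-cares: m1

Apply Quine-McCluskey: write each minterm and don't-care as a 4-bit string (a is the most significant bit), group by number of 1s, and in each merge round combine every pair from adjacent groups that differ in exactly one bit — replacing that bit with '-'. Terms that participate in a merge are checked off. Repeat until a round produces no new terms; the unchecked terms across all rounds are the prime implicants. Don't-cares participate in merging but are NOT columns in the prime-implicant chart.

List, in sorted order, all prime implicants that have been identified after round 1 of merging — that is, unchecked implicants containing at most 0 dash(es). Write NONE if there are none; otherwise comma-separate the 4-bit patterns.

NONE

size-2^0 implicants → 0000(✓)  0001(✓)  0010(✓)  0011(✓)  0101(✓)  0110(✓)  0111(✓)  1001(✓)  1011(✓)  1100(✓)  1101(✓)  1110(✓)
size-2^1 implicants → -001(✓)  -011(✓)  -101(✓)  -110  0-01(✓)  0-10(✓)  0-11(✓)  00-0(✓)  00-1(✓)  000-(✓)  001-(✓)  01-1(✓)  011-(✓)  1-01(✓)  10-1(✓)  11-0  110-
size-2^2 implicants → --01  -0-1  0--1  0-1-  00--
Unchecked terms (primes): --01, -0-1, -110, 0--1, 0-1-, 00--, 11-0, 110-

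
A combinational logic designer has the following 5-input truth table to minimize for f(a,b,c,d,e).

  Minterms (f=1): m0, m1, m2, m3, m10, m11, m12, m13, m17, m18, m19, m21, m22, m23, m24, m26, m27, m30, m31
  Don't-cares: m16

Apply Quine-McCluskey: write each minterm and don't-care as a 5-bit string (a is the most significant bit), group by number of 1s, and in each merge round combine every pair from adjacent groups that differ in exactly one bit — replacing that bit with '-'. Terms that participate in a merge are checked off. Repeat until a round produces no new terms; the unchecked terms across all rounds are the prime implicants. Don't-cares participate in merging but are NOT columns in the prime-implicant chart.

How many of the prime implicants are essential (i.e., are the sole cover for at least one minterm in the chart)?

[col 0] 00000*, 00001*, 00010*, 00011*, 01010*, 01011*, 01100*, 01101*, 10000*, 10001*, 10010*, 10011*, 10101*, 10110*, 10111*, 11000*, 11010*, 11011*, 11110*, 11111*
[col 1] -0000*, -0001*, -0010*, -0011*, -1010*, -1011*, 0-010*, 0-011*, 000-0*, 000-1*, 0000-*, 0001-*, 0101-*, 0110-, 1-000*, 1-010*, 1-011*, 1-110*, 1-111*, 10-01*, 10-10*, 10-11*, 100-0*, 100-1*, 1000-*, 1001-*, 101-1*, 1011-*, 11-10*, 11-11*, 110-0*, 1101-*, 1111-*
[col 2] --010*, --011*, -00-0*, -00-1*, -000-*, -001-*, -101-*, 0-01-*, 000--*, 1--10*, 1--11*, 1-0-0, 1-01-*, 1-11-*, 10--1, 10-1-*, 100--*, 11-1-*
[col 3] --01-, -00--, 1--1-
Prime implicants: --01-, -00--, 0110-, 1--1-, 1-0-0, 10--1
PI chart (minterm → PIs covering it):
  0 | -00--  (sole → essential)
  1 | -00--  (sole → essential)
  2 | --01-,-00--
  3 | --01-,-00--
  10 | --01-  (sole → essential)
  11 | --01-  (sole → essential)
  12 | 0110-  (sole → essential)
  13 | 0110-  (sole → essential)
  17 | -00--,10--1
  18 | --01-,-00--,1--1-,1-0-0
  19 | --01-,-00--,1--1-,10--1
  21 | 10--1  (sole → essential)
  22 | 1--1-  (sole → essential)
  23 | 1--1-,10--1
  24 | 1-0-0  (sole → essential)
  26 | --01-,1--1-,1-0-0
  27 | --01-,1--1-
  30 | 1--1-  (sole → essential)
  31 | 1--1-  (sole → essential)
Essential prime implicants: --01-, -00--, 0110-, 1--1-, 1-0-0, 10--1

6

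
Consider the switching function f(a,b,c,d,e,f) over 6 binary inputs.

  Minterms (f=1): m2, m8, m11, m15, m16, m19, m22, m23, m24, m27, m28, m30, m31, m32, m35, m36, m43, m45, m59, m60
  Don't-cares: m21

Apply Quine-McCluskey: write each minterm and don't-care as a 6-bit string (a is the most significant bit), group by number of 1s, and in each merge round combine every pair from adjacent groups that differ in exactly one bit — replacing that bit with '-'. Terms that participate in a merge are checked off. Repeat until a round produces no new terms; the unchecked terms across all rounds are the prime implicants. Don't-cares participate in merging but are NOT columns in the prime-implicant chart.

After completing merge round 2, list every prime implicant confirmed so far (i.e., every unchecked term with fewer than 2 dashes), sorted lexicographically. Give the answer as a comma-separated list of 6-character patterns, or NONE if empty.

-11100, 0-1000, 000010, 01-000, 0101-1, 011-00, 0111-0, 10-011, 100-00, 101101

Round 0: 000010 001000✓ 001011✓ 001111✓ 010000✓ 010011✓ 010101✓ 010110✓ 010111✓ 011000✓ 011011✓ 011100✓ 011110✓ 011111✓ 100000✓ 100011✓ 100100✓ 101011✓ 101101 111011✓ 111100✓
Round 1: -01011✓ -11011✓ -11100 0-1000 0-1011✓ 0-1111✓ 001-11✓ 01-000 01-011✓ 01-110✓ 01-111✓ 010-11✓ 0101-1 01011-✓ 011-00 011-11✓ 0111-0 01111-✓ 1-1011✓ 10-011 100-00
Round 2: --1011 0-1-11 01--11 01-11-
PIs = {--1011, -11100, 0-1-11, 0-1000, 000010, 01--11, 01-000, 01-11-, 0101-1, 011-00, 0111-0, 10-011, 100-00, 101101}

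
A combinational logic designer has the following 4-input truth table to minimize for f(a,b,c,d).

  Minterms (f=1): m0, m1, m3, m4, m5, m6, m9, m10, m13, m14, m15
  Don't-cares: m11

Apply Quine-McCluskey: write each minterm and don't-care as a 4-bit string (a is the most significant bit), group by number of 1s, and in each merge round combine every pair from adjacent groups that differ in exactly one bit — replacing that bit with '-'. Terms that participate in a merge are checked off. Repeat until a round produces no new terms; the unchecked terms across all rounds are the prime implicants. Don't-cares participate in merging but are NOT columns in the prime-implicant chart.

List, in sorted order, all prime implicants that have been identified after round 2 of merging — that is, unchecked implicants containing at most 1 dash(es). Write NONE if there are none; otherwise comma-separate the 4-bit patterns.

-110, 01-0

[col 0] 0000*, 0001*, 0011*, 0100*, 0101*, 0110*, 1001*, 1010*, 1011*, 1101*, 1110*, 1111*
[col 1] -001*, -011*, -101*, -110, 0-00*, 0-01*, 00-1*, 000-*, 01-0, 010-*, 1-01*, 1-10*, 1-11*, 10-1*, 101-*, 11-1*, 111-*
[col 2] --01, -0-1, 0-0-, 1--1, 1-1-
Prime implicants: --01, -0-1, -110, 0-0-, 01-0, 1--1, 1-1-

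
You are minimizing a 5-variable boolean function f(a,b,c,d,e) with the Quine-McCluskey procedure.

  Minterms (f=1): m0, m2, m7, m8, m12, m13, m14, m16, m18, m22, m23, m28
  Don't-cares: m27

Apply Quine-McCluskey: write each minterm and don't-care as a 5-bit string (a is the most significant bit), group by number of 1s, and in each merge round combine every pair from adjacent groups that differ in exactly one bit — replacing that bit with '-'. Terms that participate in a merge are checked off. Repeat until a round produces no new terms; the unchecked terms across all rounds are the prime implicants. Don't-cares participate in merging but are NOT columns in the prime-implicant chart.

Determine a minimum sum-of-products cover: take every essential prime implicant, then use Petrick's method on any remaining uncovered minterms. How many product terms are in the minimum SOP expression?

7

[col 0] 00000*, 00010*, 00111*, 01000*, 01100*, 01101*, 01110*, 10000*, 10010*, 10110*, 10111*, 11011, 11100*
[col 1] -0000*, -0010*, -0111, -1100, 0-000, 000-0*, 01-00, 011-0, 0110-, 10-10, 100-0*, 1011-
[col 2] -00-0
Prime implicants: -00-0, -0111, -1100, 0-000, 01-00, 011-0, 0110-, 10-10, 1011-, 11011
PI chart (minterm → PIs covering it):
  0 | -00-0,0-000
  2 | -00-0  (sole → essential)
  7 | -0111  (sole → essential)
  8 | 0-000,01-00
  12 | -1100,01-00,011-0,0110-
  13 | 0110-  (sole → essential)
  14 | 011-0  (sole → essential)
  16 | -00-0  (sole → essential)
  18 | -00-0,10-10
  22 | 10-10,1011-
  23 | -0111,1011-
  28 | -1100  (sole → essential)
Essential prime implicants: -00-0, -0111, -1100, 011-0, 0110-
Petrick residual → 0-000, 10-10
Minimum SOP uses 7 PIs: b'c'e' + b'cde + bcd'e' + a'c'd'e' + a'bce' + a'bcd' + ab'de'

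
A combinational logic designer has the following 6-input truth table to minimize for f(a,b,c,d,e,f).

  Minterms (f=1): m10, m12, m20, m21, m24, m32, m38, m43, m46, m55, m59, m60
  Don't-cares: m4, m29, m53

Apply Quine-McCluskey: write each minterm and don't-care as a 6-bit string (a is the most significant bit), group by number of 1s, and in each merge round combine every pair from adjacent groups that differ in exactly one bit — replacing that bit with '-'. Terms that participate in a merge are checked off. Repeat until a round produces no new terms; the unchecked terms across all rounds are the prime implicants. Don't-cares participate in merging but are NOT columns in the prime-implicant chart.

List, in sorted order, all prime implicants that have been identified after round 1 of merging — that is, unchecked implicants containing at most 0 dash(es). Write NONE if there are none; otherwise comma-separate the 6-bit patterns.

001010, 011000, 100000, 111100

Round 0: 000100✓ 001010 001100✓ 010100✓ 010101✓ 011000 011101✓ 100000 100110✓ 101011✓ 101110✓ 110101✓ 110111✓ 111011✓ 111100
Round 1: -10101 0-0100 00-100 01-101 01010- 1-1011 10-110 1101-1
PIs = {-10101, 0-0100, 00-100, 001010, 01-101, 01010-, 011000, 1-1011, 10-110, 100000, 1101-1, 111100}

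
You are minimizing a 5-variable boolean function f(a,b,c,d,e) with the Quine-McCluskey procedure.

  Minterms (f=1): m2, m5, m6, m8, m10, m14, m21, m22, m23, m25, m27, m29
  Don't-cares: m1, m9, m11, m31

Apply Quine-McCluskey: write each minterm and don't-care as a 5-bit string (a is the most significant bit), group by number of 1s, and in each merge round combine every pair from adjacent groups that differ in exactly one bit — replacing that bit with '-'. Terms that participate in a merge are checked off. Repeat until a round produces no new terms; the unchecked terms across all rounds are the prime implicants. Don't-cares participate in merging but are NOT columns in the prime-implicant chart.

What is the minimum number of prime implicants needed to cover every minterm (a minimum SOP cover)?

5

Round 0: 00001✓ 00010✓ 00101✓ 00110✓ 01000✓ 01001✓ 01010✓ 01011✓ 01110✓ 10101✓ 10110✓ 10111✓ 11001✓ 11011✓ 11101✓ 11111✓
Round 1: -0101 -0110 -1001✓ -1011✓ 0-001 0-010✓ 0-110✓ 00-01 00-10✓ 01-10✓ 010-0✓ 010-1✓ 0100-✓ 0101-✓ 1-101✓ 1-111✓ 101-1✓ 1011- 11-01✓ 11-11✓ 110-1✓ 111-1✓
Round 2: -10-1 0--10 010-- 1-1-1 11--1
PIs = {-0101, -0110, -10-1, 0--10, 0-001, 00-01, 010--, 1-1-1, 1011-, 11--1}
Coverage chart:
  m2: 0--10 ←essential
  m5: -0101,00-01
  m6: -0110,0--10
  m8: 010-- ←essential
  m10: 0--10,010--
  m14: 0--10 ←essential
  m21: -0101,1-1-1
  m22: -0110,1011-
  m23: 1-1-1,1011-
  m25: -10-1,11--1
  m27: -10-1,11--1
  m29: 1-1-1,11--1
Essential: 0--10, 010--
Petrick residual → -0101, 1011-, 11--1
Min cover (5 terms): b'cd'e + a'de' + a'bc' + ab'cd + abe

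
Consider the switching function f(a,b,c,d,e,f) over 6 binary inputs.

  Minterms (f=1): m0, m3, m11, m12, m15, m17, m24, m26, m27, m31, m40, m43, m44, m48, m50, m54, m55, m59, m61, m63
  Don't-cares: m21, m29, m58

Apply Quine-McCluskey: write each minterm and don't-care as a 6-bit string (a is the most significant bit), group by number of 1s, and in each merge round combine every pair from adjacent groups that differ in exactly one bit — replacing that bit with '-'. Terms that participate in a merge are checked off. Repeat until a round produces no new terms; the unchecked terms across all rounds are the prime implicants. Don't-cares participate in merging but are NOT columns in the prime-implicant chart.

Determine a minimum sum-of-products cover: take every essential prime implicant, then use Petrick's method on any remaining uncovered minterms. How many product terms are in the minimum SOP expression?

11

[col 0] 000000, 000011*, 001011*, 001100*, 001111*, 010001*, 010101*, 011000*, 011010*, 011011*, 011101*, 011111*, 101000*, 101011*, 101100*, 110000*, 110010*, 110110*, 110111*, 111010*, 111011*, 111101*, 111111*
[col 1] -01011*, -01100, -11010*, -11011*, -11101*, -11111*, 0-1011*, 0-1111*, 00-011, 001-11*, 01-101, 010-01, 011-11*, 0110-0, 01101-*, 0111-1*, 1-1011*, 101-00, 11-010, 11-111, 110-10, 1100-0, 11011-, 111-11*, 11101-*, 1111-1*
[col 2] --1011, -11-11, -1101-, -111-1, 0-1-11
Prime implicants: --1011, -01100, -11-11, -1101-, -111-1, 0-1-11, 00-011, 000000, 01-101, 010-01, 0110-0, 101-00, 11-010, 11-111, 110-10, 1100-0, 11011-
PI chart (minterm → PIs covering it):
  0 | 000000  (sole → essential)
  3 | 00-011  (sole → essential)
  11 | --1011,0-1-11,00-011
  12 | -01100  (sole → essential)
  15 | 0-1-11  (sole → essential)
  17 | 010-01  (sole → essential)
  24 | 0110-0  (sole → essential)
  26 | -1101-,0110-0
  27 | --1011,-11-11,-1101-,0-1-11
  31 | -11-11,-111-1,0-1-11
  40 | 101-00  (sole → essential)
  43 | --1011  (sole → essential)
  44 | -01100,101-00
  48 | 1100-0  (sole → essential)
  50 | 11-010,110-10,1100-0
  54 | 110-10,11011-
  55 | 11-111,11011-
  59 | --1011,-11-11,-1101-
  61 | -111-1  (sole → essential)
  63 | -11-11,-111-1,11-111
Essential prime implicants: --1011, -01100, -111-1, 0-1-11, 00-011, 000000, 010-01, 0110-0, 101-00, 1100-0
Petrick residual → 11011-
Minimum SOP uses 11 PIs: cd'ef + b'cde'f' + bcdf + a'cef + a'b'd'ef + a'b'c'd'e'f' + a'bc'e'f + a'bcd'f' + ab'ce'f' + abc'd'f' + abc'de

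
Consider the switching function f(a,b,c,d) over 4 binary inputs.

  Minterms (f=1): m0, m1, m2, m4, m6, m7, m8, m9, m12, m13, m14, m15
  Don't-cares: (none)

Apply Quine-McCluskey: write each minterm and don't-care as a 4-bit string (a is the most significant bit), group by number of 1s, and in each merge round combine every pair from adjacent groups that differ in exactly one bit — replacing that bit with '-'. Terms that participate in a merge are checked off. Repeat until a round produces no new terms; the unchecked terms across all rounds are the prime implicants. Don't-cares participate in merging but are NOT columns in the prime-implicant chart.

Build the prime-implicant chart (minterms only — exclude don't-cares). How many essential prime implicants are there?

Round 0: 0000✓ 0001✓ 0010✓ 0100✓ 0110✓ 0111✓ 1000✓ 1001✓ 1100✓ 1101✓ 1110✓ 1111✓
Round 1: -000✓ -001✓ -100✓ -110✓ -111✓ 0-00✓ 0-10✓ 00-0✓ 000-✓ 01-0✓ 011-✓ 1-00✓ 1-01✓ 100-✓ 11-0✓ 11-1✓ 110-✓ 111-✓
Round 2: --00 -00- -1-0 -11- 0--0 1-0- 11--
PIs = {--00, -00-, -1-0, -11-, 0--0, 1-0-, 11--}
Coverage chart:
  m0: --00,-00-,0--0
  m1: -00- ←essential
  m2: 0--0 ←essential
  m4: --00,-1-0,0--0
  m6: -1-0,-11-,0--0
  m7: -11- ←essential
  m8: --00,-00-,1-0-
  m9: -00-,1-0-
  m12: --00,-1-0,1-0-,11--
  m13: 1-0-,11--
  m14: -1-0,-11-,11--
  m15: -11-,11--
Essential: -00-, -11-, 0--0

3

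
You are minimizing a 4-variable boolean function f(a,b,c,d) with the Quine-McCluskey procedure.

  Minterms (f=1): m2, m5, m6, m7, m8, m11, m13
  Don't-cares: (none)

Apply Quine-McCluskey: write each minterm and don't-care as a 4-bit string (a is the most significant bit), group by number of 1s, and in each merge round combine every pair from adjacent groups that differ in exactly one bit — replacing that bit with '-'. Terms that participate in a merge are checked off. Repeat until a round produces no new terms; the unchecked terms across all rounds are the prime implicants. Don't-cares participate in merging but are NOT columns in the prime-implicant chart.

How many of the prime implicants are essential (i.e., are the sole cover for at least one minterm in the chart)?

Round 0: 0010✓ 0101✓ 0110✓ 0111✓ 1000 1011 1101✓
Round 1: -101 0-10 01-1 011-
PIs = {-101, 0-10, 01-1, 011-, 1000, 1011}
Coverage chart:
  m2: 0-10 ←essential
  m5: -101,01-1
  m6: 0-10,011-
  m7: 01-1,011-
  m8: 1000 ←essential
  m11: 1011 ←essential
  m13: -101 ←essential
Essential: -101, 0-10, 1000, 1011

4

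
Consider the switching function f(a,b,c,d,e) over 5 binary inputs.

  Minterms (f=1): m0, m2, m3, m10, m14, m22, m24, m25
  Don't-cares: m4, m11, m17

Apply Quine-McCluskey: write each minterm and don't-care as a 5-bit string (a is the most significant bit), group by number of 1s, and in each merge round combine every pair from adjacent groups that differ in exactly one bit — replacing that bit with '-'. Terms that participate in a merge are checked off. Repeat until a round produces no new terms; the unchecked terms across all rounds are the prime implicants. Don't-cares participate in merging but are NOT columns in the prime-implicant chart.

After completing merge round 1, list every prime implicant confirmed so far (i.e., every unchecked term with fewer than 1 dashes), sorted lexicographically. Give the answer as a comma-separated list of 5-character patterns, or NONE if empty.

10110

size-2^0 implicants → 00000(✓)  00010(✓)  00011(✓)  00100(✓)  01010(✓)  01011(✓)  01110(✓)  10001(✓)  10110  11000(✓)  11001(✓)
size-2^1 implicants → 0-010(✓)  0-011(✓)  00-00  000-0  0001-(✓)  01-10  0101-(✓)  1-001  1100-
size-2^2 implicants → 0-01-
Unchecked terms (primes): 0-01-, 00-00, 000-0, 01-10, 1-001, 10110, 1100-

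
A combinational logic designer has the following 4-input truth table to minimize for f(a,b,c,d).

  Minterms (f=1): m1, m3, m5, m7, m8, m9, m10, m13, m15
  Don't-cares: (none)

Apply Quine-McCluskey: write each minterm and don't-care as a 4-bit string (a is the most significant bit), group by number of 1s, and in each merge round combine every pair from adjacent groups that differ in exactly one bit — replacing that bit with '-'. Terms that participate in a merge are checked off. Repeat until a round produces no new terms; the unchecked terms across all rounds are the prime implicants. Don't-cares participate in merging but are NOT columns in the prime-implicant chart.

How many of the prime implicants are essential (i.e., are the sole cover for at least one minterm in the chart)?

size-2^0 implicants → 0001(✓)  0011(✓)  0101(✓)  0111(✓)  1000(✓)  1001(✓)  1010(✓)  1101(✓)  1111(✓)
size-2^1 implicants → -001(✓)  -101(✓)  -111(✓)  0-01(✓)  0-11(✓)  00-1(✓)  01-1(✓)  1-01(✓)  10-0  100-  11-1(✓)
size-2^2 implicants → --01  -1-1  0--1
Unchecked terms (primes): --01, -1-1, 0--1, 10-0, 100-
Minterm coverage:
  m1 ⊆ --01,0--1
  m3 ⊆ 0--1 [E]
  m5 ⊆ --01,-1-1,0--1
  m7 ⊆ -1-1,0--1
  m8 ⊆ 10-0,100-
  m9 ⊆ --01,100-
  m10 ⊆ 10-0 [E]
  m13 ⊆ --01,-1-1
  m15 ⊆ -1-1 [E]
E = {-1-1, 0--1, 10-0}

3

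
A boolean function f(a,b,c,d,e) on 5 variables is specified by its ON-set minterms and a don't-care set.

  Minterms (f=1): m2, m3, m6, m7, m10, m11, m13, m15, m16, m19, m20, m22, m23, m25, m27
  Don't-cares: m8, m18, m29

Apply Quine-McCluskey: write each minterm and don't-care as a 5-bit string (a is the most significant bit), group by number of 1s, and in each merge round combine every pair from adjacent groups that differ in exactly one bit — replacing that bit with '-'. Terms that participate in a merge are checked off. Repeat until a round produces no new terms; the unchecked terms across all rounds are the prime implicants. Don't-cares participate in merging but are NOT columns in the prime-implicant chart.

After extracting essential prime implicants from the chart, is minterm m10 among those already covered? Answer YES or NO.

[col 0] 00010*, 00011*, 00110*, 00111*, 01000*, 01010*, 01011*, 01101*, 01111*, 10000*, 10010*, 10011*, 10100*, 10110*, 10111*, 11001*, 11011*, 11101*
[col 1] -0010*, -0011*, -0110*, -0111*, -1011*, -1101, 0-010*, 0-011*, 0-111*, 00-10*, 00-11*, 0001-*, 0011-*, 01-11*, 010-0, 0101-*, 011-1, 1-011*, 10-00*, 10-10*, 10-11*, 100-0*, 1001-*, 101-0*, 1011-*, 11-01, 110-1
[col 2] --011, -0-10*, -0-11*, -001-*, -011-*, 0--11, 0-01-, 00-1-*, 10--0, 10-1-*
[col 3] -0-1-
Prime implicants: --011, -0-1-, -1101, 0--11, 0-01-, 010-0, 011-1, 10--0, 11-01, 110-1
PI chart (minterm → PIs covering it):
  2 | -0-1-,0-01-
  3 | --011,-0-1-,0--11,0-01-
  6 | -0-1-  (sole → essential)
  7 | -0-1-,0--11
  10 | 0-01-,010-0
  11 | --011,0--11,0-01-
  13 | -1101,011-1
  15 | 0--11,011-1
  16 | 10--0  (sole → essential)
  19 | --011,-0-1-
  20 | 10--0  (sole → essential)
  22 | -0-1-,10--0
  23 | -0-1-  (sole → essential)
  25 | 11-01,110-1
  27 | --011,110-1
Essential prime implicants: -0-1-, 10--0

NO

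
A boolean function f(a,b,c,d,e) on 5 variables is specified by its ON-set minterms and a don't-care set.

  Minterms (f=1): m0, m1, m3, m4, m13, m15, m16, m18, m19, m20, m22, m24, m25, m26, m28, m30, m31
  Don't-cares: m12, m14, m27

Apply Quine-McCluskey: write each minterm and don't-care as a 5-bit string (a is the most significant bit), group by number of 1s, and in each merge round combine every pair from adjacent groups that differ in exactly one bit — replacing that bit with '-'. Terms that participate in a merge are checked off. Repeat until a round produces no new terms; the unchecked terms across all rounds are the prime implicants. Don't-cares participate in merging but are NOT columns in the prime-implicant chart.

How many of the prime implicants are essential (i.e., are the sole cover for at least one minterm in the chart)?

3

size-2^0 implicants → 00000(✓)  00001(✓)  00011(✓)  00100(✓)  01100(✓)  01101(✓)  01110(✓)  01111(✓)  10000(✓)  10010(✓)  10011(✓)  10100(✓)  10110(✓)  11000(✓)  11001(✓)  11010(✓)  11011(✓)  11100(✓)  11110(✓)  11111(✓)
size-2^1 implicants → -0000(✓)  -0011  -0100(✓)  -1100(✓)  -1110(✓)  -1111(✓)  0-100(✓)  00-00(✓)  000-1  0000-  011-0(✓)  011-1(✓)  0110-(✓)  0111-(✓)  1-000(✓)  1-010(✓)  1-011(✓)  1-100(✓)  1-110(✓)  10-00(✓)  10-10(✓)  100-0(✓)  1001-(✓)  101-0(✓)  11-00(✓)  11-10(✓)  11-11(✓)  110-0(✓)  110-1(✓)  1100-(✓)  1101-(✓)  111-0(✓)  1111-(✓)
size-2^2 implicants → --100  -0-00  -11-0  -111-  011--  1--00(✓)  1--10(✓)  1-0-0(✓)  1-01-  1-1-0(✓)  10--0(✓)  11--0(✓)  11-1-  110--
size-2^3 implicants → 1---0
Unchecked terms (primes): --100, -0-00, -0011, -11-0, -111-, 000-1, 0000-, 011--, 1---0, 1-01-, 11-1-, 110--
Minterm coverage:
  m0 ⊆ -0-00,0000-
  m1 ⊆ 000-1,0000-
  m3 ⊆ -0011,000-1
  m4 ⊆ --100,-0-00
  m13 ⊆ 011-- [E]
  m15 ⊆ -111-,011--
  m16 ⊆ -0-00,1---0
  m18 ⊆ 1---0,1-01-
  m19 ⊆ -0011,1-01-
  m20 ⊆ --100,-0-00,1---0
  m22 ⊆ 1---0 [E]
  m24 ⊆ 1---0,110--
  m25 ⊆ 110-- [E]
  m26 ⊆ 1---0,1-01-,11-1-,110--
  m28 ⊆ --100,-11-0,1---0
  m30 ⊆ -11-0,-111-,1---0,11-1-
  m31 ⊆ -111-,11-1-
E = {011--, 1---0, 110--}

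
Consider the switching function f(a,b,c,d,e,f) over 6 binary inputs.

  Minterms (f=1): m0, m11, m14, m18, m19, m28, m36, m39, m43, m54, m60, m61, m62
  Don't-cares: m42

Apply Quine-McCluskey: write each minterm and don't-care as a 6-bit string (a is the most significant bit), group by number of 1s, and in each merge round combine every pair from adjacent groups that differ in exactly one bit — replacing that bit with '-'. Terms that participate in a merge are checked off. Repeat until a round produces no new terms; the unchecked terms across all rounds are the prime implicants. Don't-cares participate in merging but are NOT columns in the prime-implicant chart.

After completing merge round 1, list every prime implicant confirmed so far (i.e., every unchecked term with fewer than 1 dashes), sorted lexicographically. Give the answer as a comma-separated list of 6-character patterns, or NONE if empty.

000000, 001110, 100100, 100111

[col 0] 000000, 001011*, 001110, 010010*, 010011*, 011100*, 100100, 100111, 101010*, 101011*, 110110*, 111100*, 111101*, 111110*
[col 1] -01011, -11100, 01001-, 10101-, 11-110, 1111-0, 11110-
Prime implicants: -01011, -11100, 000000, 001110, 01001-, 100100, 100111, 10101-, 11-110, 1111-0, 11110-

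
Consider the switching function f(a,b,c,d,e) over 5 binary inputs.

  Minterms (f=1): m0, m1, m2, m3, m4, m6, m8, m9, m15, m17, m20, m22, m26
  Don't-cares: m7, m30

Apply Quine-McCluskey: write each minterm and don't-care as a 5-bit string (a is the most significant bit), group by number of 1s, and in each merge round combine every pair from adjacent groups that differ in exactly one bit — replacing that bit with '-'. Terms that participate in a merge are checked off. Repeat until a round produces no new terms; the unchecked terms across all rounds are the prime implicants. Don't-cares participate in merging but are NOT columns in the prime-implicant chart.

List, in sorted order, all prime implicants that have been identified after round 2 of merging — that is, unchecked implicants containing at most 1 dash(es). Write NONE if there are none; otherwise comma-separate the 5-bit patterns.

-0001, 0-111, 1-110, 11-10

[col 0] 00000*, 00001*, 00010*, 00011*, 00100*, 00110*, 00111*, 01000*, 01001*, 01111*, 10001*, 10100*, 10110*, 11010*, 11110*
[col 1] -0001, -0100*, -0110*, 0-000*, 0-001*, 0-111, 00-00*, 00-10*, 00-11*, 000-0*, 000-1*, 0000-*, 0001-*, 001-0*, 0011-*, 0100-*, 1-110, 101-0*, 11-10
[col 2] -01-0, 0-00-, 00--0, 00-1-, 000--
Prime implicants: -0001, -01-0, 0-00-, 0-111, 00--0, 00-1-, 000--, 1-110, 11-10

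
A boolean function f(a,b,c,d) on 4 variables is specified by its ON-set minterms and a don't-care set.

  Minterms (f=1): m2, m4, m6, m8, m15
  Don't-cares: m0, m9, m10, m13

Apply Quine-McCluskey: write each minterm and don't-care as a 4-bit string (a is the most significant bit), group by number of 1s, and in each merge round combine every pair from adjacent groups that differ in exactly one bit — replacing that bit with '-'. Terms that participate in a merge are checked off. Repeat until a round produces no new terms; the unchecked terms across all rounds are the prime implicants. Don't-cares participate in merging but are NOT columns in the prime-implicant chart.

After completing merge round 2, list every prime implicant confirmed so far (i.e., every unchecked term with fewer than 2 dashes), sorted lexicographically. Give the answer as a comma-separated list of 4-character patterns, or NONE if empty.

1-01, 100-, 11-1

[col 0] 0000*, 0010*, 0100*, 0110*, 1000*, 1001*, 1010*, 1101*, 1111*
[col 1] -000*, -010*, 0-00*, 0-10*, 00-0*, 01-0*, 1-01, 10-0*, 100-, 11-1
[col 2] -0-0, 0--0
Prime implicants: -0-0, 0--0, 1-01, 100-, 11-1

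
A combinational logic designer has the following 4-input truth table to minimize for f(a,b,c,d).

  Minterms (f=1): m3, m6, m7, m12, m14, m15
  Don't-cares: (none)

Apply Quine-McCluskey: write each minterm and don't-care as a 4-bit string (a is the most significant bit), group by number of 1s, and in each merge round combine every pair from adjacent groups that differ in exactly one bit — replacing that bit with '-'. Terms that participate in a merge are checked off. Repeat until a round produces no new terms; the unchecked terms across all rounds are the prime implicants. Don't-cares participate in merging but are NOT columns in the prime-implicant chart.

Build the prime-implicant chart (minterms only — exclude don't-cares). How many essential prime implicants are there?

size-2^0 implicants → 0011(✓)  0110(✓)  0111(✓)  1100(✓)  1110(✓)  1111(✓)
size-2^1 implicants → -110(✓)  -111(✓)  0-11  011-(✓)  11-0  111-(✓)
size-2^2 implicants → -11-
Unchecked terms (primes): -11-, 0-11, 11-0
Minterm coverage:
  m3 ⊆ 0-11 [E]
  m6 ⊆ -11- [E]
  m7 ⊆ -11-,0-11
  m12 ⊆ 11-0 [E]
  m14 ⊆ -11-,11-0
  m15 ⊆ -11- [E]
E = {-11-, 0-11, 11-0}

3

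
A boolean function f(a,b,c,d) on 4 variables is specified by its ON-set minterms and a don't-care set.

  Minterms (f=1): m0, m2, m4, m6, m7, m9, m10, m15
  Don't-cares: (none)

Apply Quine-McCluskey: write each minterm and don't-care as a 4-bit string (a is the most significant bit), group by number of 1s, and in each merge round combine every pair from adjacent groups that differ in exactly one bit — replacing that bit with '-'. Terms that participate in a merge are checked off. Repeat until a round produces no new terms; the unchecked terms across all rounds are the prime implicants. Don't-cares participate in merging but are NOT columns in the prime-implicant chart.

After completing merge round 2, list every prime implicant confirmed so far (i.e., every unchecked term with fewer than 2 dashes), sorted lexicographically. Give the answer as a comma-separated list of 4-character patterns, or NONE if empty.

-010, -111, 011-, 1001

size-2^0 implicants → 0000(✓)  0010(✓)  0100(✓)  0110(✓)  0111(✓)  1001  1010(✓)  1111(✓)
size-2^1 implicants → -010  -111  0-00(✓)  0-10(✓)  00-0(✓)  01-0(✓)  011-
size-2^2 implicants → 0--0
Unchecked terms (primes): -010, -111, 0--0, 011-, 1001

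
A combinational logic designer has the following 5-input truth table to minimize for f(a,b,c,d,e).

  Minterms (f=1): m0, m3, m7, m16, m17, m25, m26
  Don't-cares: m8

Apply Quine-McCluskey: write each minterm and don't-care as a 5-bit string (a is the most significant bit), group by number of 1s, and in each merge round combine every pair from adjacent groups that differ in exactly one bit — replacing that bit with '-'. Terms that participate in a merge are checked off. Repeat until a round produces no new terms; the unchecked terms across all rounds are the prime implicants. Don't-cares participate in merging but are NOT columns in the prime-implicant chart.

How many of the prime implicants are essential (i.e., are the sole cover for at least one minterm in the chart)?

3

Round 0: 00000✓ 00011✓ 00111✓ 01000✓ 10000✓ 10001✓ 11001✓ 11010
Round 1: -0000 0-000 00-11 1-001 1000-
PIs = {-0000, 0-000, 00-11, 1-001, 1000-, 11010}
Coverage chart:
  m0: -0000,0-000
  m3: 00-11 ←essential
  m7: 00-11 ←essential
  m16: -0000,1000-
  m17: 1-001,1000-
  m25: 1-001 ←essential
  m26: 11010 ←essential
Essential: 00-11, 1-001, 11010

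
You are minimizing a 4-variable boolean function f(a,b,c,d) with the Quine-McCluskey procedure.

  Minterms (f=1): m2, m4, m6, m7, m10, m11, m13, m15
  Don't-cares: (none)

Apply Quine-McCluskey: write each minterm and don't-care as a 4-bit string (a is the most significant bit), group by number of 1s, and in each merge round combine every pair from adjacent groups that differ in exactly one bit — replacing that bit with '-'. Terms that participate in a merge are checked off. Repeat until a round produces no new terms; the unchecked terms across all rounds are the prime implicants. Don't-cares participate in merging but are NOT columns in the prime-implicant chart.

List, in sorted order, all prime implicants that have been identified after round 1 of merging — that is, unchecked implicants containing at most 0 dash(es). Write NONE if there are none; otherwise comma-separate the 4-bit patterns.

NONE

size-2^0 implicants → 0010(✓)  0100(✓)  0110(✓)  0111(✓)  1010(✓)  1011(✓)  1101(✓)  1111(✓)
size-2^1 implicants → -010  -111  0-10  01-0  011-  1-11  101-  11-1
Unchecked terms (primes): -010, -111, 0-10, 01-0, 011-, 1-11, 101-, 11-1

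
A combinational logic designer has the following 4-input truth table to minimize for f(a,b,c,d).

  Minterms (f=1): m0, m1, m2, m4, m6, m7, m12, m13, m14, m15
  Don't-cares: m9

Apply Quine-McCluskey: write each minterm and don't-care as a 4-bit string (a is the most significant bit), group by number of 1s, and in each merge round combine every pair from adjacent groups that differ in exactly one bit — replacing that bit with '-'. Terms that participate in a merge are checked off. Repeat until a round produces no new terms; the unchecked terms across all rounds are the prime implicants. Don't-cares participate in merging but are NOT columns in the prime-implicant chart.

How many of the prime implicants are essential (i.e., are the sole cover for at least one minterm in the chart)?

Round 0: 0000✓ 0001✓ 0010✓ 0100✓ 0110✓ 0111✓ 1001✓ 1100✓ 1101✓ 1110✓ 1111✓
Round 1: -001 -100✓ -110✓ -111✓ 0-00✓ 0-10✓ 00-0✓ 000- 01-0✓ 011-✓ 1-01 11-0✓ 11-1✓ 110-✓ 111-✓
Round 2: -1-0 -11- 0--0 11--
PIs = {-001, -1-0, -11-, 0--0, 000-, 1-01, 11--}
Coverage chart:
  m0: 0--0,000-
  m1: -001,000-
  m2: 0--0 ←essential
  m4: -1-0,0--0
  m6: -1-0,-11-,0--0
  m7: -11- ←essential
  m12: -1-0,11--
  m13: 1-01,11--
  m14: -1-0,-11-,11--
  m15: -11-,11--
Essential: -11-, 0--0

2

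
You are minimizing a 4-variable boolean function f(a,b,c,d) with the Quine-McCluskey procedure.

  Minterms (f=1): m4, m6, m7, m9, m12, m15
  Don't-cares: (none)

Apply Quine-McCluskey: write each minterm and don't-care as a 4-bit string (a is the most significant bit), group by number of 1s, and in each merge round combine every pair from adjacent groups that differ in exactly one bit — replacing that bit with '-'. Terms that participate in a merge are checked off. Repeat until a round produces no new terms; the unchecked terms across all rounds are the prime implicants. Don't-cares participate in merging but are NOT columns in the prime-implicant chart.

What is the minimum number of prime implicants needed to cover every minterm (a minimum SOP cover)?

4

[col 0] 0100*, 0110*, 0111*, 1001, 1100*, 1111*
[col 1] -100, -111, 01-0, 011-
Prime implicants: -100, -111, 01-0, 011-, 1001
PI chart (minterm → PIs covering it):
  4 | -100,01-0
  6 | 01-0,011-
  7 | -111,011-
  9 | 1001  (sole → essential)
  12 | -100  (sole → essential)
  15 | -111  (sole → essential)
Essential prime implicants: -100, -111, 1001
Petrick residual → 01-0
Minimum SOP uses 4 PIs: bc'd' + bcd + a'bd' + ab'c'd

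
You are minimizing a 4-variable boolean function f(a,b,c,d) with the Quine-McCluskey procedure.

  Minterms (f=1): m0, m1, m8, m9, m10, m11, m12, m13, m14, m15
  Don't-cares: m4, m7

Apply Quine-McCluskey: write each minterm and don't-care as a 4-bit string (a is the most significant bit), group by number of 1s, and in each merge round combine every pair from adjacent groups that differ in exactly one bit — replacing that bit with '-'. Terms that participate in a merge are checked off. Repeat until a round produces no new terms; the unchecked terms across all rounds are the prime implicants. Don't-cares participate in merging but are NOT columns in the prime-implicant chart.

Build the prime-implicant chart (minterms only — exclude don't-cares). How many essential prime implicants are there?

2

size-2^0 implicants → 0000(✓)  0001(✓)  0100(✓)  0111(✓)  1000(✓)  1001(✓)  1010(✓)  1011(✓)  1100(✓)  1101(✓)  1110(✓)  1111(✓)
size-2^1 implicants → -000(✓)  -001(✓)  -100(✓)  -111  0-00(✓)  000-(✓)  1-00(✓)  1-01(✓)  1-10(✓)  1-11(✓)  10-0(✓)  10-1(✓)  100-(✓)  101-(✓)  11-0(✓)  11-1(✓)  110-(✓)  111-(✓)
size-2^2 implicants → --00  -00-  1--0(✓)  1--1(✓)  1-0-(✓)  1-1-(✓)  10--(✓)  11--(✓)
size-2^3 implicants → 1---
Unchecked terms (primes): --00, -00-, -111, 1---
Minterm coverage:
  m0 ⊆ --00,-00-
  m1 ⊆ -00- [E]
  m8 ⊆ --00,-00-,1---
  m9 ⊆ -00-,1---
  m10 ⊆ 1--- [E]
  m11 ⊆ 1--- [E]
  m12 ⊆ --00,1---
  m13 ⊆ 1--- [E]
  m14 ⊆ 1--- [E]
  m15 ⊆ -111,1---
E = {-00-, 1---}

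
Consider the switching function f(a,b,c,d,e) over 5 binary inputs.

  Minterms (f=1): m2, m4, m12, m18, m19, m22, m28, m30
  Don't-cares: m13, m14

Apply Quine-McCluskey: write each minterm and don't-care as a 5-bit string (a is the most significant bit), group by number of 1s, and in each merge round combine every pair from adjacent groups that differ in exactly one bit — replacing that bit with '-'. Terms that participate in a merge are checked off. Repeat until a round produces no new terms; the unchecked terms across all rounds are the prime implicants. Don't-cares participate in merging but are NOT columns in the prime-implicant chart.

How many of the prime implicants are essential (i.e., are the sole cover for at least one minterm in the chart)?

Round 0: 00010✓ 00100✓ 01100✓ 01101✓ 01110✓ 10010✓ 10011✓ 10110✓ 11100✓ 11110✓
Round 1: -0010 -1100✓ -1110✓ 0-100 011-0✓ 0110- 1-110 10-10 1001- 111-0✓
Round 2: -11-0
PIs = {-0010, -11-0, 0-100, 0110-, 1-110, 10-10, 1001-}
Coverage chart:
  m2: -0010 ←essential
  m4: 0-100 ←essential
  m12: -11-0,0-100,0110-
  m18: -0010,10-10,1001-
  m19: 1001- ←essential
  m22: 1-110,10-10
  m28: -11-0 ←essential
  m30: -11-0,1-110
Essential: -0010, -11-0, 0-100, 1001-

4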